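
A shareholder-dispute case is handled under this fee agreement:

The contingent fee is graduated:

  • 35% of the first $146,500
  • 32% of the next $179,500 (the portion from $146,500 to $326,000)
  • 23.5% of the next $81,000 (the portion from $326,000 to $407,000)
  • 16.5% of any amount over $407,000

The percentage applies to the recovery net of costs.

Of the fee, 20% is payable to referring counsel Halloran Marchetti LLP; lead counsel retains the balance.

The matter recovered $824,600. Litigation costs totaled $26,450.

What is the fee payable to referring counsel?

$38,457.95

Fee base (net of costs): $824,600 − $26,450 = $798,150
First $146,500 at 35% = $51,275.00
Next $179,500 at 32% = $57,440.00
Next $81,000 at 23.5% = $19,035.00
Remaining $391,150 at 16.5% = $64,539.75
Fee: $51,275.00 + $57,440.00 + $19,035.00 + $64,539.75 = $192,289.75
Referral share: 20% of $192,289.75 = $38,457.95; lead counsel retains $192,289.75 − $38,457.95 = $153,831.80.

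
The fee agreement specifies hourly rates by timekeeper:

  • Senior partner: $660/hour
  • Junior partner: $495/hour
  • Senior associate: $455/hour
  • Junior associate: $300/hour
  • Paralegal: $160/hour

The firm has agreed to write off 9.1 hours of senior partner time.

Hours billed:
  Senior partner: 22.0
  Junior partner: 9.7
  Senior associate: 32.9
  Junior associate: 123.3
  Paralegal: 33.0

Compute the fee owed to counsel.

Senior partner: 22.0 × $660 = $14,520.00
Junior partner: 9.7 × $495 = $4,801.50
Senior associate: 32.9 × $455 = $14,969.50
Junior associate: 123.3 × $300 = $36,990.00
Paralegal: 33.0 × $160 = $5,280.00
Subtotal: $76,561.00
Write-off: 9.1 × $660 = $6,006.00
Total: $76,561.00 − $6,006.00 = $70,555.00

$70,555.00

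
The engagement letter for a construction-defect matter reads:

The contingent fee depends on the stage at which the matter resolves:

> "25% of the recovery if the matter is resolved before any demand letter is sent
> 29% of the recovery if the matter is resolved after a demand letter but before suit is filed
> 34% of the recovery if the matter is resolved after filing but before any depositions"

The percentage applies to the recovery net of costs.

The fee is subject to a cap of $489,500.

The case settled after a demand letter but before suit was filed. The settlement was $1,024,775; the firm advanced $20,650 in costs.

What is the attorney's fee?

$291,196.25

Fee base (net of costs): $1,024,775 − $20,650 = $1,004,125
The matter settled after a demand letter but before suit was filed, so the 29% rate applies.
$1,004,125 × 29% = $291,196.25
$291,196.25 is under the $489,500 cap.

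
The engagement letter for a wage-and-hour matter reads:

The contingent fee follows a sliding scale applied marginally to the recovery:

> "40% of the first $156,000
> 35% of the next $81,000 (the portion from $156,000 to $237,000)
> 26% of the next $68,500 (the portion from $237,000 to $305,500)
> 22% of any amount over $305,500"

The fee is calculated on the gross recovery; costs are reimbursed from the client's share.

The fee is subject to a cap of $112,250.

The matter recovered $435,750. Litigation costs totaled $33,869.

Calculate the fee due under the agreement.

Fee base is the gross recovery, $435,750; costs are reimbursed separately.
First $156,000 at 40% = $62,400.00
Next $81,000 at 35% = $28,350.00
Next $68,500 at 26% = $17,810.00
Remaining $130,250 at 22% = $28,655.00
Fee: $62,400.00 + $28,350.00 + $17,810.00 + $28,655.00 = $137,215.00
$137,215.00 exceeds the $112,250 cap, so the fee is capped at $112,250.00.

$112,250.00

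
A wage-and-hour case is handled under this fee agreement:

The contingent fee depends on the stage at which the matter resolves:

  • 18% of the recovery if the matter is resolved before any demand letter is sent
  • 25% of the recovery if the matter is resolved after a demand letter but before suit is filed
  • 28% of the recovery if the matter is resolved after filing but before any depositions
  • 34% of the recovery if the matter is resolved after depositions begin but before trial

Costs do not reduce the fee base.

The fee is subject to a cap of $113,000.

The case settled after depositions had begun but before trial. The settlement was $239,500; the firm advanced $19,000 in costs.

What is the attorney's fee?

Fee base is the gross recovery, $239,500; costs are reimbursed separately.
The matter settled after depositions had begun but before trial, so the 34% rate applies.
$239,500 × 34% = $81,430.00
$81,430.00 is under the $113,000 cap.

$81,430.00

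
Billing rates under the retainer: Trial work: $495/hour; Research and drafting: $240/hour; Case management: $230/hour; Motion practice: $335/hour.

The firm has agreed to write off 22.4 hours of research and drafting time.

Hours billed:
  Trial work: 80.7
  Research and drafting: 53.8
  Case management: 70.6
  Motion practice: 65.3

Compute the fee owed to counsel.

$85,596.00

Trial work: 80.7 × $495 = $39,946.50
Research and drafting: 53.8 × $240 = $12,912.00
Case management: 70.6 × $230 = $16,238.00
Motion practice: 65.3 × $335 = $21,875.50
Subtotal: $90,972.00
Write-off: 22.4 × $240 = $5,376.00
Total: $90,972.00 − $5,376.00 = $85,596.00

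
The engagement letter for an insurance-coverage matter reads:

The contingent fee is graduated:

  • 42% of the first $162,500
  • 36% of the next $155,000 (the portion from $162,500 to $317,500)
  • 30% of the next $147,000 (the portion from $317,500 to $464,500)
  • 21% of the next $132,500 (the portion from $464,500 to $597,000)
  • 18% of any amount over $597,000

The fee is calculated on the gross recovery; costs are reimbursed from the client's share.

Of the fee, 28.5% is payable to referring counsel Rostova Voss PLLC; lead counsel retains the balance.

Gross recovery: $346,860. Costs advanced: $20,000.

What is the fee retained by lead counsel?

$94,993.47

Fee base is the gross recovery, $346,860; costs are reimbursed separately.
First $162,500 at 42% = $68,250.00
Next $155,000 at 36% = $55,800.00
Remaining $29,360 at 30% = $8,808.00
Fee: $68,250.00 + $55,800.00 + $8,808.00 = $132,858.00
Referral share: 28.5% of $132,858.00 = $37,864.53; lead counsel retains $132,858.00 − $37,864.53 = $94,993.47.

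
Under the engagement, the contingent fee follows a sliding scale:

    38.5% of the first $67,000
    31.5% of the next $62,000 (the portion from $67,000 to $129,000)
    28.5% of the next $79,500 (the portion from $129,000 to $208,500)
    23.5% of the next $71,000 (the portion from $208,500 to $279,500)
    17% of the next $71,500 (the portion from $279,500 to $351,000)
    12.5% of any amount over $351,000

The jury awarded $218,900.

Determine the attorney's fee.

$70,426.50

First $67,000 at 38.5% = $25,795.00
Next $62,000 at 31.5% = $19,530.00
Next $79,500 at 28.5% = $22,657.50
Remaining $10,400 at 23.5% = $2,444.00
Fee: $25,795.00 + $19,530.00 + $22,657.50 + $2,444.00 = $70,426.50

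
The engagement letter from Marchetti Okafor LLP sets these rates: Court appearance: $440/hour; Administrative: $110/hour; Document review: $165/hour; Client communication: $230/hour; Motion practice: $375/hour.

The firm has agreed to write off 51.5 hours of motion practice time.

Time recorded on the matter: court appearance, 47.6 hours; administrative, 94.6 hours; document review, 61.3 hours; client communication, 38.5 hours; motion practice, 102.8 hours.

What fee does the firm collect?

Court appearance: 47.6 × $440 = $20,944.00
Administrative: 94.6 × $110 = $10,406.00
Document review: 61.3 × $165 = $10,114.50
Client communication: 38.5 × $230 = $8,855.00
Motion practice: 102.8 × $375 = $38,550.00
Subtotal: $88,869.50
Write-off: 51.5 × $375 = $19,312.50
Total: $88,869.50 − $19,312.50 = $69,557.00

$69,557.00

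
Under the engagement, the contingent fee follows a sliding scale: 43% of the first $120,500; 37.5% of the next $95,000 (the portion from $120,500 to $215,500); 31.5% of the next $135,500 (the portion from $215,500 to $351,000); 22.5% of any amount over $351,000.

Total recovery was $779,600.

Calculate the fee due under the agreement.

First $120,500 at 43% = $51,815.00
Next $95,000 at 37.5% = $35,625.00
Next $135,500 at 31.5% = $42,682.50
Remaining $428,600 at 22.5% = $96,435.00
Fee: $51,815.00 + $35,625.00 + $42,682.50 + $96,435.00 = $226,557.50

$226,557.50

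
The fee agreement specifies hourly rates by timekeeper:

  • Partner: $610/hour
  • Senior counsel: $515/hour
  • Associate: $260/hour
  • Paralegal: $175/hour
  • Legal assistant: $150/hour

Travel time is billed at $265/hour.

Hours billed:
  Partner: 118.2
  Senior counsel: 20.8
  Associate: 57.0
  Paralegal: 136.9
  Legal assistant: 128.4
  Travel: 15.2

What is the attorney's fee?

$144,879.50

Partner: 118.2 × $610 = $72,102.00
Senior counsel: 20.8 × $515 = $10,712.00
Associate: 57.0 × $260 = $14,820.00
Paralegal: 136.9 × $175 = $23,957.50
Legal assistant: 128.4 × $150 = $19,260.00
Subtotal: $72,102.00 + $10,712.00 + $14,820.00 + $23,957.50 + $19,260.00 = $140,851.50
Travel: 15.2 × $265 = $4,028.00
Total: $140,851.50 + $4,028.00 = $144,879.50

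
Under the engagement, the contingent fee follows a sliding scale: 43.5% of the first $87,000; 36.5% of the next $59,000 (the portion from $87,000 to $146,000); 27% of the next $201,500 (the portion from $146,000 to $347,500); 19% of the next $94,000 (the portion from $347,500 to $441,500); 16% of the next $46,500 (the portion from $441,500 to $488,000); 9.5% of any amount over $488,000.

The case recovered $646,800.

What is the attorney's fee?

First $87,000 at 43.5% = $37,845.00
Next $59,000 at 36.5% = $21,535.00
Next $201,500 at 27% = $54,405.00
Next $94,000 at 19% = $17,860.00
Next $46,500 at 16% = $7,440.00
Remaining $158,800 at 9.5% = $15,086.00
Fee: $37,845.00 + $21,535.00 + $54,405.00 + $17,860.00 + $7,440.00 + $15,086.00 = $154,171.00

$154,171.00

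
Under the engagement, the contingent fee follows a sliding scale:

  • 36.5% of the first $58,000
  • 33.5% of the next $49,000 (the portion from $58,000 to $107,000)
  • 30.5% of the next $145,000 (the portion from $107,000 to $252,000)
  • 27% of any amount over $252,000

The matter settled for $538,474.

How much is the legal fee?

First $58,000 at 36.5% = $21,170.00
Next $49,000 at 33.5% = $16,415.00
Next $145,000 at 30.5% = $44,225.00
Remaining $286,474 at 27% = $77,347.98
Fee: $21,170.00 + $16,415.00 + $44,225.00 + $77,347.98 = $159,157.98

$159,157.98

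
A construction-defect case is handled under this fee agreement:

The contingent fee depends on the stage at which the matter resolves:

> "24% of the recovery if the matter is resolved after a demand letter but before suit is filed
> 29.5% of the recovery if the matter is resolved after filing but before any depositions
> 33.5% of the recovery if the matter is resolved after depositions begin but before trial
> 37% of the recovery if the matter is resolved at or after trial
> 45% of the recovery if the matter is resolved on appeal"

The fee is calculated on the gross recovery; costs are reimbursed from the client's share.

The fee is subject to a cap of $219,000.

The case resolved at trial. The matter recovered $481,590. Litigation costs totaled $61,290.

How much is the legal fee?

Fee base is the gross recovery, $481,590; costs are reimbursed separately.
The matter resolved at trial, so the 37% rate applies.
$481,590 × 37% = $178,188.30
$178,188.30 is under the $219,000 cap.

$178,188.30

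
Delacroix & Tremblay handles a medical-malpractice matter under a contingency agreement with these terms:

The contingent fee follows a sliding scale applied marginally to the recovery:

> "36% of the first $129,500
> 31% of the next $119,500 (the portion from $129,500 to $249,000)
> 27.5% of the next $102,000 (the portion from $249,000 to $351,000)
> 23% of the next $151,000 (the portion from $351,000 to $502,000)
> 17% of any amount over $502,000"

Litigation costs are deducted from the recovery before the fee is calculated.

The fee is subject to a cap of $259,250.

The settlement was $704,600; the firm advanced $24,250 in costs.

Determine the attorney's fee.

Fee base (net of costs): $704,600 − $24,250 = $680,350
First $129,500 at 36% = $46,620.00
Next $119,500 at 31% = $37,045.00
Next $102,000 at 27.5% = $28,050.00
Next $151,000 at 23% = $34,730.00
Remaining $178,350 at 17% = $30,319.50
Fee: $46,620.00 + $37,045.00 + $28,050.00 + $34,730.00 + $30,319.50 = $176,764.50
$176,764.50 is under the $259,250 cap.

$176,764.50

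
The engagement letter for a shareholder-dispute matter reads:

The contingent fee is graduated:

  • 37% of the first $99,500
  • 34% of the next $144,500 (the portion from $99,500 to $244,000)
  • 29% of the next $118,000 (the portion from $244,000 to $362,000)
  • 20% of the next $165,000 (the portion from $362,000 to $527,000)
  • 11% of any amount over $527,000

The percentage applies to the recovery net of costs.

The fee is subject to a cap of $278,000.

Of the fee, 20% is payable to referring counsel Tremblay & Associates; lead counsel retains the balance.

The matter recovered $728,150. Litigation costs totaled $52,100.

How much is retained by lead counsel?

Fee base (net of costs): $728,150 − $52,100 = $676,050
First $99,500 at 37% = $36,815.00
Next $144,500 at 34% = $49,130.00
Next $118,000 at 29% = $34,220.00
Next $165,000 at 20% = $33,000.00
Remaining $149,050 at 11% = $16,395.50
Fee: $36,815.00 + $49,130.00 + $34,220.00 + $33,000.00 + $16,395.50 = $169,560.50
$169,560.50 is under the $278,000 cap.
Referral share: 20% of $169,560.50 = $33,912.10; lead counsel retains $169,560.50 − $33,912.10 = $135,648.40.

$135,648.40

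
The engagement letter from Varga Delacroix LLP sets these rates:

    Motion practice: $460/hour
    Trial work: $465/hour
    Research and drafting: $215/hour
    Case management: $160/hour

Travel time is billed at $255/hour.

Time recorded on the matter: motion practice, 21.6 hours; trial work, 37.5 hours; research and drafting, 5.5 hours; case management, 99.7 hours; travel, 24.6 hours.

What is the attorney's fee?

$50,781.00

Motion practice: 21.6 × $460 = $9,936.00
Trial work: 37.5 × $465 = $17,437.50
Research and drafting: 5.5 × $215 = $1,182.50
Case management: 99.7 × $160 = $15,952.00
Subtotal: $9,936.00 + $17,437.50 + $1,182.50 + $15,952.00 = $44,508.00
Travel: 24.6 × $255 = $6,273.00
Total: $44,508.00 + $6,273.00 = $50,781.00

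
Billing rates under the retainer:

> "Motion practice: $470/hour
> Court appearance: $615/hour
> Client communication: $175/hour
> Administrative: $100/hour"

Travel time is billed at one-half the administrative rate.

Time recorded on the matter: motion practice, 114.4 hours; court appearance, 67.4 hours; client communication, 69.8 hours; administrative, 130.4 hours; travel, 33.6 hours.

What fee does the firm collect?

$122,154.00

Motion practice: 114.4 × $470 = $53,768.00
Court appearance: 67.4 × $615 = $41,451.00
Client communication: 69.8 × $175 = $12,215.00
Administrative: 130.4 × $100 = $13,040.00
Subtotal: $53,768.00 + $41,451.00 + $12,215.00 + $13,040.00 = $120,474.00
Travel: 33.6 × ($100 ÷ 2) = 33.6 × $50.00 = $1,680.00
Total: $120,474.00 + $1,680.00 = $122,154.00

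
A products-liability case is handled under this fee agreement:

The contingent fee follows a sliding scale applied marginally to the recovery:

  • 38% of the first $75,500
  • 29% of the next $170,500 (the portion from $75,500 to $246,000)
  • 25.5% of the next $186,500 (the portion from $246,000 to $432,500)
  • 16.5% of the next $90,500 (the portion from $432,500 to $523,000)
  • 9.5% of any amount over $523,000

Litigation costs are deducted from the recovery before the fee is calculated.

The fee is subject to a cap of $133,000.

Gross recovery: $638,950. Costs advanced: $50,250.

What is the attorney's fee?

Fee base (net of costs): $638,950 − $50,250 = $588,700
First $75,500 at 38% = $28,690.00
Next $170,500 at 29% = $49,445.00
Next $186,500 at 25.5% = $47,557.50
Next $90,500 at 16.5% = $14,932.50
Remaining $65,700 at 9.5% = $6,241.50
Fee: $28,690.00 + $49,445.00 + $47,557.50 + $14,932.50 + $6,241.50 = $146,866.50
$146,866.50 exceeds the $133,000 cap, so the fee is capped at $133,000.00.

$133,000.00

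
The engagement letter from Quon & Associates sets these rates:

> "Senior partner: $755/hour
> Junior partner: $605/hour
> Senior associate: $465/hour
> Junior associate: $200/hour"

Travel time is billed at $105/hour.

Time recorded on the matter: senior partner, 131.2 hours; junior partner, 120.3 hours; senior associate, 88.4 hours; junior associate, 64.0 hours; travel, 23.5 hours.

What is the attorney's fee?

$228,211.00

Senior partner: 131.2 × $755 = $99,056.00
Junior partner: 120.3 × $605 = $72,781.50
Senior associate: 88.4 × $465 = $41,106.00
Junior associate: 64.0 × $200 = $12,800.00
Subtotal: $99,056.00 + $72,781.50 + $41,106.00 + $12,800.00 = $225,743.50
Travel: 23.5 × $105 = $2,467.50
Total: $225,743.50 + $2,467.50 = $228,211.00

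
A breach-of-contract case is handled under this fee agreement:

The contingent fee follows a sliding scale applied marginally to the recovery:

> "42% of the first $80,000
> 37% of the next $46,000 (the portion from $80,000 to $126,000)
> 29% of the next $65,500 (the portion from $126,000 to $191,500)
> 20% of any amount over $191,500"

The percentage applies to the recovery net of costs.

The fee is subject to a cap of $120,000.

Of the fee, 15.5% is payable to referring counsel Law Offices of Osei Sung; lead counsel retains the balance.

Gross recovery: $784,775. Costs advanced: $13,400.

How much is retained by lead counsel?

$101,400.00

Fee base (net of costs): $784,775 − $13,400 = $771,375
First $80,000 at 42% = $33,600.00
Next $46,000 at 37% = $17,020.00
Next $65,500 at 29% = $18,995.00
Remaining $579,875 at 20% = $115,975.00
Fee: $33,600.00 + $17,020.00 + $18,995.00 + $115,975.00 = $185,590.00
$185,590.00 exceeds the $120,000 cap, so the fee is capped at $120,000.00.
Referral share: 15.5% of $120,000.00 = $18,600.00; lead counsel retains $120,000.00 − $18,600.00 = $101,400.00.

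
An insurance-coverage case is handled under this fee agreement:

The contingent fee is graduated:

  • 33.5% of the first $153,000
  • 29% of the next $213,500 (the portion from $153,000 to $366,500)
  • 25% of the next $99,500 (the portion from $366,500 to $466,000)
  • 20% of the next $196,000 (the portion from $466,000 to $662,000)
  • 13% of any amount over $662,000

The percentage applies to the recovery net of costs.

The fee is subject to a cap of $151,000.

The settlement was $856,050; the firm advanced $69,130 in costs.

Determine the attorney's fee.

Fee base (net of costs): $856,050 − $69,130 = $786,920
First $153,000 at 33.5% = $51,255.00
Next $213,500 at 29% = $61,915.00
Next $99,500 at 25% = $24,875.00
Next $196,000 at 20% = $39,200.00
Remaining $124,920 at 13% = $16,239.60
Fee: $51,255.00 + $61,915.00 + $24,875.00 + $39,200.00 + $16,239.60 = $193,484.60
$193,484.60 exceeds the $151,000 cap, so the fee is capped at $151,000.00.

$151,000.00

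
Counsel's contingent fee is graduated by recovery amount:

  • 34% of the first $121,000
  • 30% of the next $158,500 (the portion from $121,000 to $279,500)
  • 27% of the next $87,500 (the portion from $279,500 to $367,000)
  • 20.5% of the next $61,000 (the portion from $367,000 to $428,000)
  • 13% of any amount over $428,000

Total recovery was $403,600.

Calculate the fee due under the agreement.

First $121,000 at 34% = $41,140.00
Next $158,500 at 30% = $47,550.00
Next $87,500 at 27% = $23,625.00
Remaining $36,600 at 20.5% = $7,503.00
Fee: $41,140.00 + $47,550.00 + $23,625.00 + $7,503.00 = $119,818.00

$119,818.00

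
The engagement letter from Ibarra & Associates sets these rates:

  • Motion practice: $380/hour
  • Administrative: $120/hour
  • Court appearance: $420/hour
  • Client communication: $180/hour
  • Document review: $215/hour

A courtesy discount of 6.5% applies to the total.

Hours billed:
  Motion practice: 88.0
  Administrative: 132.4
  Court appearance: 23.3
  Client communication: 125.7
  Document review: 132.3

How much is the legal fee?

$103,022.51

Motion practice: 88.0 × $380 = $33,440.00
Administrative: 132.4 × $120 = $15,888.00
Court appearance: 23.3 × $420 = $9,786.00
Client communication: 125.7 × $180 = $22,626.00
Document review: 132.3 × $215 = $28,444.50
Subtotal: $110,184.50
Less 6.5% discount: −$7,161.99
Total: $110,184.50 − $7,161.99 = $103,022.51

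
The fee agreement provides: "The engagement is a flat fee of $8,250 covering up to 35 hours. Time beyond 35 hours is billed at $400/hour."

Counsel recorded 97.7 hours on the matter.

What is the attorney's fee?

Flat fee: $8,250.00
Excess hours: 97.7 − 35 = 62.7
Overrun: 62.7 × $400 = $25,080.00
Total: $8,250.00 + $25,080.00 = $33,330.00

$33,330.00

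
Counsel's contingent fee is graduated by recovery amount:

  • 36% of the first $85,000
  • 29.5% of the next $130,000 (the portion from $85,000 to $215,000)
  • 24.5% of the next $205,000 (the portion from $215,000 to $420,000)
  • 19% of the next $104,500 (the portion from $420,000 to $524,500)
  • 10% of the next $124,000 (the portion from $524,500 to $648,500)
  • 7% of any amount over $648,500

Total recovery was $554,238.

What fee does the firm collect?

$142,003.80

First $85,000 at 36% = $30,600.00
Next $130,000 at 29.5% = $38,350.00
Next $205,000 at 24.5% = $50,225.00
Next $104,500 at 19% = $19,855.00
Remaining $29,738 at 10% = $2,973.80
Fee: $30,600.00 + $38,350.00 + $50,225.00 + $19,855.00 + $2,973.80 = $142,003.80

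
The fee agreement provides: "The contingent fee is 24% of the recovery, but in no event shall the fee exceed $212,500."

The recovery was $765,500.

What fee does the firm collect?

$183,720.00

24% of $765,500 = $183,720.00
That is under the $212,500 cap.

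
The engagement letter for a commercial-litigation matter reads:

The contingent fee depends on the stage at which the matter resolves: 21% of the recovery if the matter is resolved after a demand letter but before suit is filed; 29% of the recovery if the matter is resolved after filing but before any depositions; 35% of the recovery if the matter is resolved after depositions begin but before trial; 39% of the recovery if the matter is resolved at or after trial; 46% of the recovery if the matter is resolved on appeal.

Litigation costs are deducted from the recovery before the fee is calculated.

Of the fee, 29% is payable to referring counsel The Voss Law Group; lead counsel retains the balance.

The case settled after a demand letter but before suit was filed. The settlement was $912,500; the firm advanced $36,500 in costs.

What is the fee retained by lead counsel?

$130,611.60

Fee base (net of costs): $912,500 − $36,500 = $876,000
The matter settled after a demand letter but before suit was filed, so the 21% rate applies.
$876,000 × 21% = $183,960.00
Referral share: 29% of $183,960.00 = $53,348.40; lead counsel retains $183,960.00 − $53,348.40 = $130,611.60.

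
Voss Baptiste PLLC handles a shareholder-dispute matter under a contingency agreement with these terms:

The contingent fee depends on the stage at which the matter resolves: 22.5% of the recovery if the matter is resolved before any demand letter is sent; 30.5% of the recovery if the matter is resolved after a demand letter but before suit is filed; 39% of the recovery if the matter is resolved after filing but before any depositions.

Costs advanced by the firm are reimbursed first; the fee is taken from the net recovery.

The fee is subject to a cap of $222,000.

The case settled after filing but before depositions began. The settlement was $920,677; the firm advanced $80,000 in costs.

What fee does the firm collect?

Fee base (net of costs): $920,677 − $80,000 = $840,677
The matter settled after filing but before depositions began, so the 39% rate applies.
$840,677 × 39% = $327,864.03
$327,864.03 exceeds the $222,000 cap, so the fee is capped at $222,000.00.

$222,000.00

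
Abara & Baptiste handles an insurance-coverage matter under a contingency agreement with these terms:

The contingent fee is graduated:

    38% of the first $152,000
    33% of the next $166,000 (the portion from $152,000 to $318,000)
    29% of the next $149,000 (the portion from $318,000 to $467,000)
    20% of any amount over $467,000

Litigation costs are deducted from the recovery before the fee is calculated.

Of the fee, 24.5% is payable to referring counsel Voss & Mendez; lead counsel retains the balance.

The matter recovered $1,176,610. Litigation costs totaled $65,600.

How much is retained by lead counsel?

Fee base (net of costs): $1,176,610 − $65,600 = $1,111,010
First $152,000 at 38% = $57,760.00
Next $166,000 at 33% = $54,780.00
Next $149,000 at 29% = $43,210.00
Remaining $644,010 at 20% = $128,802.00
Fee: $57,760.00 + $54,780.00 + $43,210.00 + $128,802.00 = $284,552.00
Referral share: 24.5% of $284,552.00 = $69,715.24; lead counsel retains $284,552.00 − $69,715.24 = $214,836.76.

$214,836.76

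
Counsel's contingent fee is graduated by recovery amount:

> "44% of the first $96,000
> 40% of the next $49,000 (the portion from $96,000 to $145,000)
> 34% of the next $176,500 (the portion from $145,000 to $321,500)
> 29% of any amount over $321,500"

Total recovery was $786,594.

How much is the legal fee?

$256,727.26

First $96,000 at 44% = $42,240.00
Next $49,000 at 40% = $19,600.00
Next $176,500 at 34% = $60,010.00
Remaining $465,094 at 29% = $134,877.26
Fee: $42,240.00 + $19,600.00 + $60,010.00 + $134,877.26 = $256,727.26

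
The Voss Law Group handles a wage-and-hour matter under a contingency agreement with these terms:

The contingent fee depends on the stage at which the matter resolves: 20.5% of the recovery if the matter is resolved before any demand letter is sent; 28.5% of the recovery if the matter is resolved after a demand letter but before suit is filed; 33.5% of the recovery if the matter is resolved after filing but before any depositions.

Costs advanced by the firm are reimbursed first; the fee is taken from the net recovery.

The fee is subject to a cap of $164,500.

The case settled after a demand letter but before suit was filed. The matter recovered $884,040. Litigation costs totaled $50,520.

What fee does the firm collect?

Fee base (net of costs): $884,040 − $50,520 = $833,520
The matter settled after a demand letter but before suit was filed, so the 28.5% rate applies.
$833,520 × 28.5% = $237,553.20
$237,553.20 exceeds the $164,500 cap, so the fee is capped at $164,500.00.

$164,500.00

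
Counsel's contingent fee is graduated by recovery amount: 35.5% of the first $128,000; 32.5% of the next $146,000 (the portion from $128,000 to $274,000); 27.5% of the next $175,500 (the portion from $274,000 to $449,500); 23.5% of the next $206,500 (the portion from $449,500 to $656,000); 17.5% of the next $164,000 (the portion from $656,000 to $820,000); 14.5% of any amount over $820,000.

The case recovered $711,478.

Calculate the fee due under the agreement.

$199,388.65

First $128,000 at 35.5% = $45,440.00
Next $146,000 at 32.5% = $47,450.00
Next $175,500 at 27.5% = $48,262.50
Next $206,500 at 23.5% = $48,527.50
Remaining $55,478 at 17.5% = $9,708.65
Fee: $45,440.00 + $47,450.00 + $48,262.50 + $48,527.50 + $9,708.65 = $199,388.65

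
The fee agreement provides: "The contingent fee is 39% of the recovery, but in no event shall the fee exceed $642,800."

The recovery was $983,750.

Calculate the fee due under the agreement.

39% of $983,750 = $383,662.50
That is under the $642,800 cap.

$383,662.50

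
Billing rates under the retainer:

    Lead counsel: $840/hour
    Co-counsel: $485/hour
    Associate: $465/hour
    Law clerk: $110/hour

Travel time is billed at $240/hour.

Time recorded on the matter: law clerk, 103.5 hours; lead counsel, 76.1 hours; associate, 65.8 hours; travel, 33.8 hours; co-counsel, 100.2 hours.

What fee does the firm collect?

Lead counsel: 76.1 × $840 = $63,924.00
Co-counsel: 100.2 × $485 = $48,597.00
Associate: 65.8 × $465 = $30,597.00
Law clerk: 103.5 × $110 = $11,385.00
Subtotal: $63,924.00 + $48,597.00 + $30,597.00 + $11,385.00 = $154,503.00
Travel: 33.8 × $240 = $8,112.00
Total: $154,503.00 + $8,112.00 = $162,615.00

$162,615.00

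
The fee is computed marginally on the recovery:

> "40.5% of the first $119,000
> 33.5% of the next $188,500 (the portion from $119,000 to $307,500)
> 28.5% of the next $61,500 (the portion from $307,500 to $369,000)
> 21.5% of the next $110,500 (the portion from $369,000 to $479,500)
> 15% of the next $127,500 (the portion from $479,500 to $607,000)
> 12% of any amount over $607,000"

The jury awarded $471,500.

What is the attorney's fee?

$150,907.50

First $119,000 at 40.5% = $48,195.00
Next $188,500 at 33.5% = $63,147.50
Next $61,500 at 28.5% = $17,527.50
Remaining $102,500 at 21.5% = $22,037.50
Fee: $48,195.00 + $63,147.50 + $17,527.50 + $22,037.50 = $150,907.50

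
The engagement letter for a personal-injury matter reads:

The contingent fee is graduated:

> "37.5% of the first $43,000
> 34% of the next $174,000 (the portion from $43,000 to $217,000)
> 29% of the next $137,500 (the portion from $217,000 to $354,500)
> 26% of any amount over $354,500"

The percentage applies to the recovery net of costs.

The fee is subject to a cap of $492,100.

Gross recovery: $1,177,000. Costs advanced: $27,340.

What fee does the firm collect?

$321,901.60

Fee base (net of costs): $1,177,000 − $27,340 = $1,149,660
First $43,000 at 37.5% = $16,125.00
Next $174,000 at 34% = $59,160.00
Next $137,500 at 29% = $39,875.00
Remaining $795,160 at 26% = $206,741.60
Fee: $16,125.00 + $59,160.00 + $39,875.00 + $206,741.60 = $321,901.60
$321,901.60 is under the $492,100 cap.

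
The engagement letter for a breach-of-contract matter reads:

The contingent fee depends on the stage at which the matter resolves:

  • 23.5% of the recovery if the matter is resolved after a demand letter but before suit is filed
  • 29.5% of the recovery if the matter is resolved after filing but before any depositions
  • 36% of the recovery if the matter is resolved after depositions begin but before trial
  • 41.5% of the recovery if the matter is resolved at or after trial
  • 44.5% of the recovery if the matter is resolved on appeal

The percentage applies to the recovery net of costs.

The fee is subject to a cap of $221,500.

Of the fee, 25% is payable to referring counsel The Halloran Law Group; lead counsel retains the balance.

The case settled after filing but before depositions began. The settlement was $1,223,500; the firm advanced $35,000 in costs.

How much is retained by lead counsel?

$166,125.00

Fee base (net of costs): $1,223,500 − $35,000 = $1,188,500
The matter settled after filing but before depositions began, so the 29.5% rate applies.
$1,188,500 × 29.5% = $350,607.50
$350,607.50 exceeds the $221,500 cap, so the fee is capped at $221,500.00.
Referral share: 25% of $221,500.00 = $55,375.00; lead counsel retains $221,500.00 − $55,375.00 = $166,125.00.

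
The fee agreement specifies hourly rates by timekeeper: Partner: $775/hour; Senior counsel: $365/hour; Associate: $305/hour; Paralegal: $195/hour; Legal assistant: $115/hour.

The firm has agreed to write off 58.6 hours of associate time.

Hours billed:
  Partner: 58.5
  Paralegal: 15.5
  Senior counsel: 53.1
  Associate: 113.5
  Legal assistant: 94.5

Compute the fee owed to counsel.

$95,353.50

Partner: 58.5 × $775 = $45,337.50
Senior counsel: 53.1 × $365 = $19,381.50
Associate: 113.5 × $305 = $34,617.50
Paralegal: 15.5 × $195 = $3,022.50
Legal assistant: 94.5 × $115 = $10,867.50
Subtotal: $113,226.50
Write-off: 58.6 × $305 = $17,873.00
Total: $113,226.50 − $17,873.00 = $95,353.50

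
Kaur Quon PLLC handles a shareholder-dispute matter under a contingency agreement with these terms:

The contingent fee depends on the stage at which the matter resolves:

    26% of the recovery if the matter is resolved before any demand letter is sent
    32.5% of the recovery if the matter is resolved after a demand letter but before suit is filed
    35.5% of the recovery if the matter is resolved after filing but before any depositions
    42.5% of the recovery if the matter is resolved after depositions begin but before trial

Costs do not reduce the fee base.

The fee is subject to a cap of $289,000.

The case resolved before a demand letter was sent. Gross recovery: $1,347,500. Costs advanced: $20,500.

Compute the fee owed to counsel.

Fee base is the gross recovery, $1,347,500; costs are reimbursed separately.
The matter resolved before a demand letter was sent, so the 26% rate applies.
$1,347,500 × 26% = $350,350.00
$350,350.00 exceeds the $289,000 cap, so the fee is capped at $289,000.00.

$289,000.00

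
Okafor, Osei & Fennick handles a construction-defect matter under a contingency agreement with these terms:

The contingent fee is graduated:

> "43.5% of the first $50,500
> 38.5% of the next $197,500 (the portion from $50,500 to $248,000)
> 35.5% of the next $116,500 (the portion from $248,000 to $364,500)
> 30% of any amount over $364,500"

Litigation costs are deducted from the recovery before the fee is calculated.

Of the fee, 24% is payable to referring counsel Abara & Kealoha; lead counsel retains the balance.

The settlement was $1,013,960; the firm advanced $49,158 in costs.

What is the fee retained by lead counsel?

$242,784.36

Fee base (net of costs): $1,013,960 − $49,158 = $964,802
First $50,500 at 43.5% = $21,967.50
Next $197,500 at 38.5% = $76,037.50
Next $116,500 at 35.5% = $41,357.50
Remaining $600,302 at 30% = $180,090.60
Fee: $21,967.50 + $76,037.50 + $41,357.50 + $180,090.60 = $319,453.10
Referral share: 24% of $319,453.10 = $76,668.74; lead counsel retains $319,453.10 − $76,668.74 = $242,784.36.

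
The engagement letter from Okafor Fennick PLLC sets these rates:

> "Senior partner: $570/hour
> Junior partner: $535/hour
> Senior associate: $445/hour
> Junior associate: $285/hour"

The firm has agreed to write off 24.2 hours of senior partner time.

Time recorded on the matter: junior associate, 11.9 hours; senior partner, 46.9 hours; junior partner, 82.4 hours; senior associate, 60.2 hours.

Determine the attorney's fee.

Senior partner: 46.9 × $570 = $26,733.00
Junior partner: 82.4 × $535 = $44,084.00
Senior associate: 60.2 × $445 = $26,789.00
Junior associate: 11.9 × $285 = $3,391.50
Subtotal: $100,997.50
Write-off: 24.2 × $570 = $13,794.00
Total: $100,997.50 − $13,794.00 = $87,203.50

$87,203.50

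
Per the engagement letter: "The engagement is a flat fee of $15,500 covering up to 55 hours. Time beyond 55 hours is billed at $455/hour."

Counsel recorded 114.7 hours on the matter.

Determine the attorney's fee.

$42,663.50

Flat fee: $15,500.00
Excess hours: 114.7 − 55 = 59.7
Overrun: 59.7 × $455 = $27,163.50
Total: $15,500.00 + $27,163.50 = $42,663.50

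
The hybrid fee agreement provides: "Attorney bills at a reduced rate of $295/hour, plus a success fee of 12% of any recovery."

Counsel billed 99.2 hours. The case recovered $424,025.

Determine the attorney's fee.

Hourly: 99.2 × $295 = $29,264.00
Success fee: 12% of $424,025 = $50,883.00
Total: $29,264.00 + $50,883.00 = $80,147.00

$80,147.00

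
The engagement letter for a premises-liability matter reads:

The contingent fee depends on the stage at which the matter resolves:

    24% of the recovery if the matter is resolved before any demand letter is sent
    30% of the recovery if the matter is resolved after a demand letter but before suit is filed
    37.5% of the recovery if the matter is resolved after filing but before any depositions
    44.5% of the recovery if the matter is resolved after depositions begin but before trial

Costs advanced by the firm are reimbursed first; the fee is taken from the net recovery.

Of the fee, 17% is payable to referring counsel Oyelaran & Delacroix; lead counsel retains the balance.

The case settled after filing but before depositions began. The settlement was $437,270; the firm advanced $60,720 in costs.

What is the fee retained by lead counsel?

Fee base (net of costs): $437,270 − $60,720 = $376,550
The matter settled after filing but before depositions began, so the 37.5% rate applies.
$376,550 × 37.5% = $141,206.25
Referral share: 17% of $141,206.25 = $24,005.06; lead counsel retains $141,206.25 − $24,005.06 = $117,201.19.

$117,201.19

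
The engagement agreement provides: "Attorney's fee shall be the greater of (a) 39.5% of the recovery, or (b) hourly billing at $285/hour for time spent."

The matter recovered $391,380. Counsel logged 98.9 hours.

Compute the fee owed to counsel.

(a) 39.5% of $391,380 = $154,595.10
(b) 98.9 × $285 = $28,186.50
The greater is (a): $154,595.10.

$154,595.10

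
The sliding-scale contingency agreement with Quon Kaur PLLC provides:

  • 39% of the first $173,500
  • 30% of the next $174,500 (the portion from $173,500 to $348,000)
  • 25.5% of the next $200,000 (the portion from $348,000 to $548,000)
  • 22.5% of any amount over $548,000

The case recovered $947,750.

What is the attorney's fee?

First $173,500 at 39% = $67,665.00
Next $174,500 at 30% = $52,350.00
Next $200,000 at 25.5% = $51,000.00
Remaining $399,750 at 22.5% = $89,943.75
Fee: $67,665.00 + $52,350.00 + $51,000.00 + $89,943.75 = $260,958.75

$260,958.75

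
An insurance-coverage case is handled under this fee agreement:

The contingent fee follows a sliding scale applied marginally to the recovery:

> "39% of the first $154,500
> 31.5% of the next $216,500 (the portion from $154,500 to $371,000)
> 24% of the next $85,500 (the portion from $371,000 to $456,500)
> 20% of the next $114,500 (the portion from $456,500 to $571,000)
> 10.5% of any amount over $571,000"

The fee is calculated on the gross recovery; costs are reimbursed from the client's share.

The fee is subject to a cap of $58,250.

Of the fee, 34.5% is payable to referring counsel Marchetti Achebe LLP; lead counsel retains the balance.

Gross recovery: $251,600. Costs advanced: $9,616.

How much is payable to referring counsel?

Fee base is the gross recovery, $251,600; costs are reimbursed separately.
First $154,500 at 39% = $60,255.00
Remaining $97,100 at 31.5% = $30,586.50
Fee: $60,255.00 + $30,586.50 = $90,841.50
$90,841.50 exceeds the $58,250 cap, so the fee is capped at $58,250.00.
Referral share: 34.5% of $58,250.00 = $20,096.25; lead counsel retains $58,250.00 − $20,096.25 = $38,153.75.

$20,096.25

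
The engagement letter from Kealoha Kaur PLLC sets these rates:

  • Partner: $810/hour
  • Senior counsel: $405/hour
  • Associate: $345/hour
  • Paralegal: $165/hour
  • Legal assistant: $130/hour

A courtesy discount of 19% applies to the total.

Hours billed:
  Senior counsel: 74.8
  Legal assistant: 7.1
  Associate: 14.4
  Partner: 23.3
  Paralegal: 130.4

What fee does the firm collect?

$62,024.94

Partner: 23.3 × $810 = $18,873.00
Senior counsel: 74.8 × $405 = $30,294.00
Associate: 14.4 × $345 = $4,968.00
Paralegal: 130.4 × $165 = $21,516.00
Legal assistant: 7.1 × $130 = $923.00
Subtotal: $76,574.00
Less 19% discount: −$14,549.06
Total: $76,574.00 − $14,549.06 = $62,024.94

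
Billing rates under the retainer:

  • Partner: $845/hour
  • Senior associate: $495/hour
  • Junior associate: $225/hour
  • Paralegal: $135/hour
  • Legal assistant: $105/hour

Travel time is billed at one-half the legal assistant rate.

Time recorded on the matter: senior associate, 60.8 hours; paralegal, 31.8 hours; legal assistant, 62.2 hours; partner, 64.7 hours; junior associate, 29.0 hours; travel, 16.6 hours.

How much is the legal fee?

Partner: 64.7 × $845 = $54,671.50
Senior associate: 60.8 × $495 = $30,096.00
Junior associate: 29.0 × $225 = $6,525.00
Paralegal: 31.8 × $135 = $4,293.00
Legal assistant: 62.2 × $105 = $6,531.00
Subtotal: $54,671.50 + $30,096.00 + $6,525.00 + $4,293.00 + $6,531.00 = $102,116.50
Travel: 16.6 × ($105 ÷ 2) = 16.6 × $52.50 = $871.50
Total: $102,116.50 + $871.50 = $102,988.00

$102,988.00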